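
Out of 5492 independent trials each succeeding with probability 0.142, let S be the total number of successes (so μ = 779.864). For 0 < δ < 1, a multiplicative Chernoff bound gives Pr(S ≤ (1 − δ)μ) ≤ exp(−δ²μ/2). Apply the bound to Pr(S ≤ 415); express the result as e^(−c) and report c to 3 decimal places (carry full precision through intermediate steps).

Write 415 = (1 − δ)μ, so δ = 1 − 415/779.864 = 0.4678559…
Then the exponent is δ²μ/2 = (μ − 415)²/(2μ) = 85.351894.

85.352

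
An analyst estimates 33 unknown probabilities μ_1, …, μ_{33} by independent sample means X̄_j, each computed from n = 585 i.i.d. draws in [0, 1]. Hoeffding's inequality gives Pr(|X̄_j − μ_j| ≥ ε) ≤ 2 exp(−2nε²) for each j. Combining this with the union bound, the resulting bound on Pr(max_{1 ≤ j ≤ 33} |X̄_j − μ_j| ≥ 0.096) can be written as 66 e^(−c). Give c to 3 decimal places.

10.783

Union bound over the 33 events: Pr(max_{1 ≤ j ≤ 33} |X̄_j − μ_j| ≥ 0.096) ≤ 33·2·exp(−2nε²) = 66 exp(−2·585·0.096²).
So c = 2·585·0.096² = 10.7827.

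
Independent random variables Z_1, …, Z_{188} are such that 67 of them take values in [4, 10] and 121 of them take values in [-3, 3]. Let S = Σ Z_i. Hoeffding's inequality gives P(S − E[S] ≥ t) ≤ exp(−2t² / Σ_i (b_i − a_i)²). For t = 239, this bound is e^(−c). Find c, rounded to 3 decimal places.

Σ(b_i − a_i)² = 67·6² + 121·6² = 6768.
c = 2t² / 6768 = 2·239² / 6768 = 16.8797.

16.880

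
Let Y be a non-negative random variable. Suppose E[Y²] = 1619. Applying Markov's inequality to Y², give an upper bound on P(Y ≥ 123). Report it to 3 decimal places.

Since Y ≥ 0, the event {Y ≥ 123} is the same as {Y² ≥ 15129}.
Markov's inequality applied to Y² gives P(Y² ≥ 15129) ≤ E[Y²]/15129 = 1619/15129 = 0.1070.

0.107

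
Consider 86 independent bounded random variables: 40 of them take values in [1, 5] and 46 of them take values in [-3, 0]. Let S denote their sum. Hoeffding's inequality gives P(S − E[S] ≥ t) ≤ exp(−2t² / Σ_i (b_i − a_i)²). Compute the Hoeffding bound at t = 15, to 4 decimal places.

Σ(b_i − a_i)² = 40·4² + 46·3² = 1054.
Exponent = 2·15² / 1054 = 0.42694.
Bound = exp(−0.42694) = 0.65250.

0.6525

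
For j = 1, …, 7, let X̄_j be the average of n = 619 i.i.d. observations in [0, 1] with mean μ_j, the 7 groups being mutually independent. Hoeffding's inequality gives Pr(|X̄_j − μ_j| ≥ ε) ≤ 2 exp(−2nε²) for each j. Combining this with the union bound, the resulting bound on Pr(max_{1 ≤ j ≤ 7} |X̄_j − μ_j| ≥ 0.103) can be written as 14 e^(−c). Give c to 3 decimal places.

13.134

Union bound over the 7 events: Pr(max_{1 ≤ j ≤ 7} |X̄_j − μ_j| ≥ 0.103) ≤ 7·2·exp(−2nε²) = 14 exp(−2·619·0.103²).
So c = 2·619·0.103² = 13.1339.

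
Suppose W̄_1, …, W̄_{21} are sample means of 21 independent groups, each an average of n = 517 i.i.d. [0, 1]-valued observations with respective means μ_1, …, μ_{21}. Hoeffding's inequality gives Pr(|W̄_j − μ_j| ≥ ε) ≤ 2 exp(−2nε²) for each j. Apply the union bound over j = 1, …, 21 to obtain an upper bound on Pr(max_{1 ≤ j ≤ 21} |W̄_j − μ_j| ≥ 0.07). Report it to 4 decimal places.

Per-experiment Hoeffding bound: 2·exp(−2·517·0.07²) = 2·exp(−5.06660) = 0.012608.
Union bound over 21 events: 21·0.012608 = 0.26476.

0.2648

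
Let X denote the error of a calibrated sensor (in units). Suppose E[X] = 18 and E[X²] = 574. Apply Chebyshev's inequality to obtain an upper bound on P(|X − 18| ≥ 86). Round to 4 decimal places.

Var(X) = E[X²] − (E[X])² = 574 − 324 = 250.
Chebyshev's inequality: P(|X − μ| ≥ t) ≤ Var(X)/t² = 250/7396 = 0.0338.

0.0338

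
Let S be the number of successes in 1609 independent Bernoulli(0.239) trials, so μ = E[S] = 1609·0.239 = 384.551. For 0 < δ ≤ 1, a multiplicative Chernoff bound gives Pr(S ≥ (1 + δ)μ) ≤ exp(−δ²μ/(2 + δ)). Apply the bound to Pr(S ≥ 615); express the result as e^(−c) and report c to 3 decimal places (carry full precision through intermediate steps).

53.131

Write 615 = (1 + δ)μ, so δ = 615/384.551 − 1 = 0.5992677…
Then the exponent is δ²μ/(2 + δ) = (615 − μ)² / (μ·(2 + δ)) = 53.130597.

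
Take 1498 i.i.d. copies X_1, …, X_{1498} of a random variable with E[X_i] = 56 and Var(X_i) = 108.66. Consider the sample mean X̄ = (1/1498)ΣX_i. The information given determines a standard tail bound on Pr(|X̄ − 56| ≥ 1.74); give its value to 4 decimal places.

With mean and variance of each term known, Chebyshev's inequality bounds the deviation of the sum (or sample mean).
Var(X̄) = Var(X_i)/n = 108.66/1498 = 0.072537.
Chebyshev: Pr(|X̄ − 56| ≥ 1.74) ≤ Var(X̄)/(1.74)² = 108.66/(1498·1.74²) = 0.0240.

0.0240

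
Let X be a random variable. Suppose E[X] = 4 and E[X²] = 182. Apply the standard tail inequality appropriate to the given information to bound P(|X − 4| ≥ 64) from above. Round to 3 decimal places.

The first two moments determine the variance, so Chebyshev's inequality is the sharpest standard bound available.
Var(X) = E[X²] − (E[X])² = 182 − 16 = 166.
Chebyshev's inequality: P(|X − μ| ≥ t) ≤ Var(X)/t² = 166/4096 = 0.0405.

0.041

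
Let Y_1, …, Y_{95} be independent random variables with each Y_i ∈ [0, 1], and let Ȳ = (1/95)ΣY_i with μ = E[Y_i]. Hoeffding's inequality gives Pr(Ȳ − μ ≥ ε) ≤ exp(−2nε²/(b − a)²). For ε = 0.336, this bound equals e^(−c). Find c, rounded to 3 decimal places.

21.450

c = 2nε²/(b − a)² = 2·95·0.336² / 1² = 21.4502.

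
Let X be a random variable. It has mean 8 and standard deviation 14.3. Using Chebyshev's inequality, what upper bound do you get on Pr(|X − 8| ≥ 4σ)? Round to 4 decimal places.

0.0625

Chebyshev: Pr(|X − μ| ≥ t) ≤ Var(X)/t².
Var(X) = σ² = 14.3² = 204.49.
t = 4·14.3 = 57.2.
Bound = 204.49 / 3271.84 = 0.0625.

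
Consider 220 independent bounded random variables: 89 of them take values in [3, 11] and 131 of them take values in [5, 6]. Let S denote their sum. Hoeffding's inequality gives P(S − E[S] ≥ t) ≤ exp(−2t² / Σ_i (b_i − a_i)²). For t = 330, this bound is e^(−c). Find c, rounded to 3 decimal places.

37.378

Σ(b_i − a_i)² = 89·8² + 131·1² = 5827.
c = 2t² / 5827 = 2·330² / 5827 = 37.3777.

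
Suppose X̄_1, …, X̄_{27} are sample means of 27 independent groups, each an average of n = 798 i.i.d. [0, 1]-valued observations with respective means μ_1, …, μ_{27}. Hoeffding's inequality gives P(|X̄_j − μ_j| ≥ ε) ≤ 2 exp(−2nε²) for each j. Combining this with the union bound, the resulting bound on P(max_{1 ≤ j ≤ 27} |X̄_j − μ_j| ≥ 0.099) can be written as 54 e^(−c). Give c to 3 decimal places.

Union bound over the 27 events: P(max_{1 ≤ j ≤ 27} |X̄_j − μ_j| ≥ 0.099) ≤ 27·2·exp(−2nε²) = 54 exp(−2·798·0.099²).
So c = 2·798·0.099² = 15.6424.

15.642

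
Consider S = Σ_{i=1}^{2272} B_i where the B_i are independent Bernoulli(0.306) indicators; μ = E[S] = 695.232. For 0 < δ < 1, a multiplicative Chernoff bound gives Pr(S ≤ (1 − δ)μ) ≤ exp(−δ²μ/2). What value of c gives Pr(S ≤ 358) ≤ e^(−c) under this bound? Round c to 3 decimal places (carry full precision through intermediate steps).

81.790

Write 358 = (1 − δ)μ, so δ = 1 − 358/695.232 = 0.485064…
Then the exponent is δ²μ/2 = (μ − 358)²/(2μ) = 81.789548.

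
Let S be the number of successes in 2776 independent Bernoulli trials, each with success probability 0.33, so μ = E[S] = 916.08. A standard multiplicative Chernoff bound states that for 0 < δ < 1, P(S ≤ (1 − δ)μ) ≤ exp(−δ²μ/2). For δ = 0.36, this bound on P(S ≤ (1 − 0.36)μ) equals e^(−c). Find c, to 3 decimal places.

c = δ²μ/2 = 0.36²·916.08/2 = 59.3620.

59.362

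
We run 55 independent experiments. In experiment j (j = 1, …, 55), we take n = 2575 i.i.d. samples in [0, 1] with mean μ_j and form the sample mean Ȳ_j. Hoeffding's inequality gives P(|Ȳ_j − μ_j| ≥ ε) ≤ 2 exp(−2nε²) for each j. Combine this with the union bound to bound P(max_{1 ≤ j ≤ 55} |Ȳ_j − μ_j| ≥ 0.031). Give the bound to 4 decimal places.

Per-experiment Hoeffding bound: 2·exp(−2·2575·0.031²) = 2·exp(−4.94915) = 0.014179.
Union bound over 55 events: 55·0.014179 = 0.77984.

0.7798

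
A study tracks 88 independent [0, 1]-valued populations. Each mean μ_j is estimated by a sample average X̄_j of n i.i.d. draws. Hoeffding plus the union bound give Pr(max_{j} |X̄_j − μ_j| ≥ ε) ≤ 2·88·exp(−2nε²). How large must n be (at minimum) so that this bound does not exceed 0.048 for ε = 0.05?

Need 2·88·exp(−2nε²) ≤ 0.048, i.e. exp(−2nε²) ≤ 0.048/176.
So 2nε² ≥ ln(176/0.048) = 8.207038.
Hence n ≥ 8.207038/(2·0.05²) = 1641.408.
The smallest integer n is 1642.

1642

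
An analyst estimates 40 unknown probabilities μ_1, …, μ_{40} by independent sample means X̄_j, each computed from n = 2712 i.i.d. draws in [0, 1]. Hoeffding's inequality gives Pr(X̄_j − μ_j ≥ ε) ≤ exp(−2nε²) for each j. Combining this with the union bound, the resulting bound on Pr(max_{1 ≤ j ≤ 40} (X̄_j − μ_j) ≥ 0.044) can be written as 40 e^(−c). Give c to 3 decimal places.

Union bound over the 40 events: Pr(max_{1 ≤ j ≤ 40} (X̄_j − μ_j) ≥ 0.044) ≤ 40·exp(−2nε²) = 40 exp(−2·2712·0.044²).
So c = 2·2712·0.044² = 10.5009.

10.501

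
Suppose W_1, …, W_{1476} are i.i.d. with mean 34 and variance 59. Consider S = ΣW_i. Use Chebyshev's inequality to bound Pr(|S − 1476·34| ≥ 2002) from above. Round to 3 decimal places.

Var(S) = n·Var(W_i) = 1476·59 = 87084.
Chebyshev: Pr(|S − 1476·34| ≥ 2002) ≤ Var(S)/2002² = 87084/4008004 = 0.0217.

0.022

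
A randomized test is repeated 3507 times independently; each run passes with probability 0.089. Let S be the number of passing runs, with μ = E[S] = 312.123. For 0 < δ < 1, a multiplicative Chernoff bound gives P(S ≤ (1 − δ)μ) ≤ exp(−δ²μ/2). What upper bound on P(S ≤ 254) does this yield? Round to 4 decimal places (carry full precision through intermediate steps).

Write 254 = (1 − δ)μ, so δ = 1 − 254/312.123 = 0.1862183…
Then the exponent is δ²μ/2 = (μ − 254)²/(2μ) = 5.411782.
Bound = exp(−5.411782) = 0.00446.

0.0045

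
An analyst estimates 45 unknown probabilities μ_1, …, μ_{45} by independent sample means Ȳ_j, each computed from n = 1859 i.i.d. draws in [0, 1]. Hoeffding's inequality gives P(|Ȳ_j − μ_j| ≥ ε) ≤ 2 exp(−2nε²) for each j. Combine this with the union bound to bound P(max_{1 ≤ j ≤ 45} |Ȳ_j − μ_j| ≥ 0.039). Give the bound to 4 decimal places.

Per-experiment Hoeffding bound: 2·exp(−2·1859·0.039²) = 2·exp(−5.65508) = 0.0069994.
Union bound over 45 events: 45·0.0069994 = 0.31497.

0.3150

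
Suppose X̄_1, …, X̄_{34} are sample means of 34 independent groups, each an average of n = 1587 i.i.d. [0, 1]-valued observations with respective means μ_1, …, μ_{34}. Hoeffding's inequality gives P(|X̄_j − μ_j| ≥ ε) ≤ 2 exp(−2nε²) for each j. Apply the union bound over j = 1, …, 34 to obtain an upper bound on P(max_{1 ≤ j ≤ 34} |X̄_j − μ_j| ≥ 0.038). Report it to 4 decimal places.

0.6951

Per-experiment Hoeffding bound: 2·exp(−2·1587·0.038²) = 2·exp(−4.58326) = 0.020443.
Union bound over 34 events: 34·0.020443 = 0.69507.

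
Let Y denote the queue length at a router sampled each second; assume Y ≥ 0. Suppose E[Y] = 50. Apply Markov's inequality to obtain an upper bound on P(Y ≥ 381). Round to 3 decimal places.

Markov's inequality: for a non-negative random variable, P(Y ≥ a) ≤ E[Y]/a.
Here E[Y] = 50 and a = 381, so the bound is 50/381 = 0.1312.

0.131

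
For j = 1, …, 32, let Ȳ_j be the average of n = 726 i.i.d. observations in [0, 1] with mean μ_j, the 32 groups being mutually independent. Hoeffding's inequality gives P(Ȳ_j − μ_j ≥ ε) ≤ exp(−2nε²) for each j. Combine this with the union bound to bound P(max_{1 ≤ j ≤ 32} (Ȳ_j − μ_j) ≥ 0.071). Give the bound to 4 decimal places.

0.0212

Per-experiment Hoeffding bound: exp(−2·726·0.071²) = exp(−7.31953) = 0.00066247.
Union bound over 32 events: 32·0.00066247 = 0.02120.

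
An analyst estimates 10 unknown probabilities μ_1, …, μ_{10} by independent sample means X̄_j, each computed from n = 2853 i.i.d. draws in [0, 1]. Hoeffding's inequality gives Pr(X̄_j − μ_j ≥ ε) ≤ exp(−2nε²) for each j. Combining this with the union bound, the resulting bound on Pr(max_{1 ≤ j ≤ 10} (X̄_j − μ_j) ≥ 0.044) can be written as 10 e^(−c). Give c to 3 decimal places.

11.047

Union bound over the 10 events: Pr(max_{1 ≤ j ≤ 10} (X̄_j − μ_j) ≥ 0.044) ≤ 10·exp(−2nε²) = 10 exp(−2·2853·0.044²).
So c = 2·2853·0.044² = 11.0468.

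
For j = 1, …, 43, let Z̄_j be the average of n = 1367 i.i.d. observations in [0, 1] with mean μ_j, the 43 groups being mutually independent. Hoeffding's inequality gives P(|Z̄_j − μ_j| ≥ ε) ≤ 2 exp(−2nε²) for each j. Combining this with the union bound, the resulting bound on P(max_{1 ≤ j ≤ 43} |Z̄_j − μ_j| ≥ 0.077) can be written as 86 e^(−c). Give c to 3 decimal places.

16.210

Union bound over the 43 events: P(max_{1 ≤ j ≤ 43} |Z̄_j − μ_j| ≥ 0.077) ≤ 43·2·exp(−2nε²) = 86 exp(−2·1367·0.077²).
So c = 2·1367·0.077² = 16.2099.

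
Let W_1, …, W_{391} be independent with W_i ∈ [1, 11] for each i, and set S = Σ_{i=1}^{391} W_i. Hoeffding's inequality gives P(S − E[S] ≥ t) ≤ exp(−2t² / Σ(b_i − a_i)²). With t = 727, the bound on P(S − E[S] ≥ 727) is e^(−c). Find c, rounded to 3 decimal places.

27.035

Σ(b_i − a_i)² = 391·(10)² = 39100.
c = 2t²/39100 = 2·727²/39100 = 27.0347.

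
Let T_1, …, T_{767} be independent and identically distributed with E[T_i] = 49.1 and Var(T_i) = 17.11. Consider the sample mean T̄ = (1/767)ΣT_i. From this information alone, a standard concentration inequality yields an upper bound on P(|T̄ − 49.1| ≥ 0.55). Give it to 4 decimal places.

0.0737

With mean and variance of each term known, Chebyshev's inequality bounds the deviation of the sum (or sample mean).
Var(T̄) = Var(T_i)/n = 17.11/767 = 0.022308.
Chebyshev: P(|T̄ − 49.1| ≥ 0.55) ≤ Var(T̄)/(0.55)² = 17.11/(767·0.55²) = 0.0737.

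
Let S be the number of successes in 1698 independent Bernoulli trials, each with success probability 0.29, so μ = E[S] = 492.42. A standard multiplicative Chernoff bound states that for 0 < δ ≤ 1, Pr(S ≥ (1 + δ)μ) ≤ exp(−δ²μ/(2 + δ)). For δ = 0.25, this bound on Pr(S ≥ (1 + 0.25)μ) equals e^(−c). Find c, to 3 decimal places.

13.678

c = δ²μ/(2 + δ) = 0.25²·492.42/(2 + 0.25) = 13.6783.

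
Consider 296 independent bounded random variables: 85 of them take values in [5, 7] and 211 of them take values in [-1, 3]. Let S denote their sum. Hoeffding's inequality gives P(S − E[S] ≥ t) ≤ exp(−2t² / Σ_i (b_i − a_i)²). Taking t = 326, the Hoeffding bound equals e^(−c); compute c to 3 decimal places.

57.199

Σ(b_i − a_i)² = 85·2² + 211·4² = 3716.
c = 2t² / 3716 = 2·326² / 3716 = 57.1991.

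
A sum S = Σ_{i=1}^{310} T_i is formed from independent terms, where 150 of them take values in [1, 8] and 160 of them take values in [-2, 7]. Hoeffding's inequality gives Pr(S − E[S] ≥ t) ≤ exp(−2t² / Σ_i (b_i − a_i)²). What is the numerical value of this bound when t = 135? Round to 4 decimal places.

0.1662

Σ(b_i − a_i)² = 150·7² + 160·9² = 20310.
Exponent = 2·135² / 20310 = 1.79468.
Bound = exp(−1.79468) = 0.16618.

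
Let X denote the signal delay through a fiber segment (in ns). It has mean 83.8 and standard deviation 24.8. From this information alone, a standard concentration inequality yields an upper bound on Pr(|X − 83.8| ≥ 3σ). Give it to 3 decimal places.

Mean and variance are known, so Chebyshev's inequality applies.
Chebyshev: Pr(|X − μ| ≥ t) ≤ Var(X)/t².
Var(X) = σ² = 24.8² = 615.04.
t = 3·24.8 = 74.4.
Bound = 615.04 / 5535.36 = 0.1111.

0.111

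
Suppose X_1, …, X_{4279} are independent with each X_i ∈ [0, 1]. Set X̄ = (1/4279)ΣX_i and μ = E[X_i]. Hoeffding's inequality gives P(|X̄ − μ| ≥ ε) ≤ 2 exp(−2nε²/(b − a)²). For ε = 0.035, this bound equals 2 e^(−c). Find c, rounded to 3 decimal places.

c = 2nε²/(b − a)² = 2·4279·0.035² / 1² = 10.4835.

10.484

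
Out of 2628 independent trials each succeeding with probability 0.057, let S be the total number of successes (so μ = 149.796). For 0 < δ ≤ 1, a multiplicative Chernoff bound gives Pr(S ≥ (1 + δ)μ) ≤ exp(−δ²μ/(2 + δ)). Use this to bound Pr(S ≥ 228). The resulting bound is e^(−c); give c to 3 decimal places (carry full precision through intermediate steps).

16.188

Write 228 = (1 + δ)μ, so δ = 228/149.796 − 1 = 0.52207…
Then the exponent is δ²μ/(2 + δ) = (228 − μ)² / (μ·(2 + δ)) = 16.188275.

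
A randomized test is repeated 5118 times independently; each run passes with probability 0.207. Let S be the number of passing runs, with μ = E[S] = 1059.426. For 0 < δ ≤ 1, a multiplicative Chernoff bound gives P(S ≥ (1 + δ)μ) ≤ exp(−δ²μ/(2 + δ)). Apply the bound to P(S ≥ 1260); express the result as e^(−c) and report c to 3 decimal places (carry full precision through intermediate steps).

17.345

Write 1260 = (1 + δ)μ, so δ = 1260/1059.426 − 1 = 0.1893233…
Then the exponent is δ²μ/(2 + δ) = (1260 − μ)² / (μ·(2 + δ)) = 17.344778.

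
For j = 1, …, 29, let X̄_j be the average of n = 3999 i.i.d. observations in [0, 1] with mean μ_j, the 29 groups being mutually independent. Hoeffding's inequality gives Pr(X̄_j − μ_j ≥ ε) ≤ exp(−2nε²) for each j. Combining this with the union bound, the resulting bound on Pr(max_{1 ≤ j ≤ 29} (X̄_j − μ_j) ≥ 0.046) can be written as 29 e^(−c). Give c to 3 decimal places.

Union bound over the 29 events: Pr(max_{1 ≤ j ≤ 29} (X̄_j − μ_j) ≥ 0.046) ≤ 29·exp(−2nε²) = 29 exp(−2·3999·0.046²).
So c = 2·3999·0.046² = 16.9238.

16.924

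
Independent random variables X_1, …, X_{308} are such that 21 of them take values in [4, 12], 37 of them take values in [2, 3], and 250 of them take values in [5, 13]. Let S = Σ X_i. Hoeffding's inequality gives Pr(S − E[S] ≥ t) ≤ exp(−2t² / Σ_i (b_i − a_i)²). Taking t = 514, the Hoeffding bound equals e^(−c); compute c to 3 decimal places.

30.401

Σ(b_i − a_i)² = 21·8² + 37·1² + 250·8² = 17381.
c = 2t² / 17381 = 2·514² / 17381 = 30.4006.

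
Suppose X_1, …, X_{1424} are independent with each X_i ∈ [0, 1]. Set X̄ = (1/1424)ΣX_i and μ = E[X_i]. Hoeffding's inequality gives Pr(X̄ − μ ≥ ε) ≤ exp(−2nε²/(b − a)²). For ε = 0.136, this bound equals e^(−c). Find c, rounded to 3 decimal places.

52.677

c = 2nε²/(b − a)² = 2·1424·0.136² / 1² = 52.6766.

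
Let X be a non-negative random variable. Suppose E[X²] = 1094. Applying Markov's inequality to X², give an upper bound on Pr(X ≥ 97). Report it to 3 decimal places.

0.116

Since X ≥ 0, the event {X ≥ 97} is the same as {X² ≥ 9409}.
Markov's inequality applied to X² gives Pr(X² ≥ 9409) ≤ E[X²]/9409 = 1094/9409 = 0.1163.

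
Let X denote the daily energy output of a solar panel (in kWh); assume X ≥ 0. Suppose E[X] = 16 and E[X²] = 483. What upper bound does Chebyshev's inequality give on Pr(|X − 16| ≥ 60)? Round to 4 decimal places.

0.0631

Var(X) = E[X²] − (E[X])² = 483 − 256 = 227.
Chebyshev's inequality: Pr(|X − μ| ≥ t) ≤ Var(X)/t² = 227/3600 = 0.0631.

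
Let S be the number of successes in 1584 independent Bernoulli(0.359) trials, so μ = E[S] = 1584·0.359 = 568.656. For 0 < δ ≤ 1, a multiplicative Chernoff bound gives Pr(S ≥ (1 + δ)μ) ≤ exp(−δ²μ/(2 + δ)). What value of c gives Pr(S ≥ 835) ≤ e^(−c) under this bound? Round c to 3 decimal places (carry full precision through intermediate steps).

Write 835 = (1 + δ)μ, so δ = 835/568.656 − 1 = 0.4683746…
Then the exponent is δ²μ/(2 + δ) = (835 − μ)² / (μ·(2 + δ)) = 50.538826.

50.539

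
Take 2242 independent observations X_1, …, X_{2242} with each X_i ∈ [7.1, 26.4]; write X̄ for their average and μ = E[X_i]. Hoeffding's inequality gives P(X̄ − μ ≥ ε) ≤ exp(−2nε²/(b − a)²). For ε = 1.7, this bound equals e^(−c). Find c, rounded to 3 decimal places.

c = 2nε²/(b − a)² = 2·2242·1.7² / 19.3² = 34.7896.

34.790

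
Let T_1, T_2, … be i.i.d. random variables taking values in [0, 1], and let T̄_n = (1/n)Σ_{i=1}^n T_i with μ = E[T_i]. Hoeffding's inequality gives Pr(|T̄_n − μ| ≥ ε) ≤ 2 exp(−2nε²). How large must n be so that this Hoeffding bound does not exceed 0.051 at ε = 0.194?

Require 2·exp(−2nε²) ≤ 0.051, i.e. 2nε² ≥ ln(2/0.051) = 3.669077.
So n ≥ 3.669077 / (2·0.194²) = 48.744.
The smallest integer n is 49.

49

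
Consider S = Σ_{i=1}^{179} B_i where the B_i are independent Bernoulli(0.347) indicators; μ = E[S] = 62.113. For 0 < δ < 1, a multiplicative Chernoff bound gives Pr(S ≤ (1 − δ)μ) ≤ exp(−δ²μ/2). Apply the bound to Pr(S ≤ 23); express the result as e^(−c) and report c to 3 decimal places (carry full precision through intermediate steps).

Write 23 = (1 − δ)μ, so δ = 1 − 23/62.113 = 0.6297071…
Then the exponent is δ²μ/2 = (μ − 23)²/(2μ) = 12.314868.

12.315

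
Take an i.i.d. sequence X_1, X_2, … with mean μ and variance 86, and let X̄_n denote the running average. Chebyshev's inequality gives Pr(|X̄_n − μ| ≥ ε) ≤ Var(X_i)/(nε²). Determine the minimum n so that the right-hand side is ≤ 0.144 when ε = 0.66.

1372

Require 86/(n·0.66²) ≤ 0.144, i.e. n ≥ 86/(0.144·0.66²) = 1371.034.
The smallest integer n is 1372.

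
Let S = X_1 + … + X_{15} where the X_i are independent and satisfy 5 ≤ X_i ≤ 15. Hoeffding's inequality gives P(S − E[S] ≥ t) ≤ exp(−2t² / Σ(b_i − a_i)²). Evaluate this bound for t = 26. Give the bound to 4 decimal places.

0.4060

Σ(b_i − a_i)² = 15·(10)² = 1500.
Exponent = 2·26²/1500 = 0.9013.
Bound = exp(−0.9013) = 0.40603.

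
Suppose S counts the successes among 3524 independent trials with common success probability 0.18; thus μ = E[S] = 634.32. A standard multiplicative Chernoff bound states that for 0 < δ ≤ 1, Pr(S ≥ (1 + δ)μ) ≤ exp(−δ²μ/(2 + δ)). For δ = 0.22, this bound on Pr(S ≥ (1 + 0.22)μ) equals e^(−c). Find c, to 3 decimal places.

13.829

c = δ²μ/(2 + δ) = 0.22²·634.32/(2 + 0.22) = 13.8293.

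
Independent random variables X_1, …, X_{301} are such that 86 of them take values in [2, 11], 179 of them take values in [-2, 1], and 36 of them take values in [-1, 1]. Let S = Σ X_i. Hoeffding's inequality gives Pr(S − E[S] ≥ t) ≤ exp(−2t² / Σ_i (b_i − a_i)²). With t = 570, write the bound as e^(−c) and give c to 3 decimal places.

Σ(b_i − a_i)² = 86·9² + 179·3² + 36·2² = 8721.
c = 2t² / 8721 = 2·570² / 8721 = 74.5098.

74.510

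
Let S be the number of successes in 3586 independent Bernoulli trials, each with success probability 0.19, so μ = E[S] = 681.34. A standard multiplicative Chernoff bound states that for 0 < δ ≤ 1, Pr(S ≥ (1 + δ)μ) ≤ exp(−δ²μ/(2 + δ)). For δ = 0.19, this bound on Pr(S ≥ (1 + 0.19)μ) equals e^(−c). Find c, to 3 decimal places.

c = δ²μ/(2 + δ) = 0.19²·681.34/(2 + 0.19) = 11.2312.

11.231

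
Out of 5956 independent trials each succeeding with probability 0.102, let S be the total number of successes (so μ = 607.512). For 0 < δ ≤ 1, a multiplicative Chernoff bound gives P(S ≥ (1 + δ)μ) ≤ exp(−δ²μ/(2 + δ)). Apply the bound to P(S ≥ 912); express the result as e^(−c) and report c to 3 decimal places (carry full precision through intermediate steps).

Write 912 = (1 + δ)μ, so δ = 912/607.512 − 1 = 0.5012049…
Then the exponent is δ²μ/(2 + δ) = (912 − μ)² / (μ·(2 + δ)) = 61.014946.

61.015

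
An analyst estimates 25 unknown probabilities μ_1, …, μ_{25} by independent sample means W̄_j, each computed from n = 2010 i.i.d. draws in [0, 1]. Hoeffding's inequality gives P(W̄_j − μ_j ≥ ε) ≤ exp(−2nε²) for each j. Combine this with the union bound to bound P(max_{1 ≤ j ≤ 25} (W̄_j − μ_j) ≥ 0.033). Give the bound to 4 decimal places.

Per-experiment Hoeffding bound: exp(−2·2010·0.033²) = exp(−4.37778) = 0.012553.
Union bound over 25 events: 25·0.012553 = 0.31383.

0.3138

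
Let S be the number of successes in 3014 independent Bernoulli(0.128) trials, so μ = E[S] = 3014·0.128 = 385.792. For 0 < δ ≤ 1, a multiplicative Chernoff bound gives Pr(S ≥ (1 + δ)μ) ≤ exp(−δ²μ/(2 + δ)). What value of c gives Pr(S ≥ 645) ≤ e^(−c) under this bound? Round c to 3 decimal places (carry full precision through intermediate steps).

65.182

Write 645 = (1 + δ)μ, so δ = 645/385.792 − 1 = 0.6718854…
Then the exponent is δ²μ/(2 + δ) = (645 − μ)² / (μ·(2 + δ)) = 65.181712.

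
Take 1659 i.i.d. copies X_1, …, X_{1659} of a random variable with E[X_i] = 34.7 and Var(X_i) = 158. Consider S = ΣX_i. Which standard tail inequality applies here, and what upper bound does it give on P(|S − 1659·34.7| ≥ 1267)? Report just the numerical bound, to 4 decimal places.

0.1633

With mean and variance of each term known, Chebyshev's inequality bounds the deviation of the sum (or sample mean).
Var(S) = n·Var(X_i) = 1659·158 = 262122.
Chebyshev: P(|S − 1659·34.7| ≥ 1267) ≤ Var(S)/1267² = 262122/1605289 = 0.1633.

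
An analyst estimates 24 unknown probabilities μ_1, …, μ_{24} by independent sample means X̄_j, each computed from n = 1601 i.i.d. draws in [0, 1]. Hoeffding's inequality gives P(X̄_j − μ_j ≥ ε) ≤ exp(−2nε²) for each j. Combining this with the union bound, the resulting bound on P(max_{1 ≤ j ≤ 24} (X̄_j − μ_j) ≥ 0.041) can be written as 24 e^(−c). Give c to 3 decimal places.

Union bound over the 24 events: P(max_{1 ≤ j ≤ 24} (X̄_j − μ_j) ≥ 0.041) ≤ 24·exp(−2nε²) = 24 exp(−2·1601·0.041²).
So c = 2·1601·0.041² = 5.3826.

5.383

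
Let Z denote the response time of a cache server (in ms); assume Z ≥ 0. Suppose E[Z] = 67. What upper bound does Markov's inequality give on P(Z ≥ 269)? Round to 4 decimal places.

Markov's inequality: for a non-negative random variable, P(Z ≥ a) ≤ E[Z]/a.
Here E[Z] = 67 and a = 269, so the bound is 67/269 = 0.2491.

0.2491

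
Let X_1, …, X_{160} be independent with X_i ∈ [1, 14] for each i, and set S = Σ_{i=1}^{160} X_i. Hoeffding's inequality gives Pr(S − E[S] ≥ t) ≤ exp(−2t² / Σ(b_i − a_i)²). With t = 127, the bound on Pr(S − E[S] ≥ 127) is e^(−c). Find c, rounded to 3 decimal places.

Σ(b_i − a_i)² = 160·(13)² = 27040.
c = 2t²/27040 = 2·127²/27040 = 1.1930.

1.193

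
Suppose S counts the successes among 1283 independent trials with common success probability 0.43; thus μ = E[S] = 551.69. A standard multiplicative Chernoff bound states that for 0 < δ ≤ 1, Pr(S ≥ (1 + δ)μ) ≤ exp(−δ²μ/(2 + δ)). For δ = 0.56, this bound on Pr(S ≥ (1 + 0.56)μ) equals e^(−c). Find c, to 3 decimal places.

67.582

c = δ²μ/(2 + δ) = 0.56²·551.69/(2 + 0.56) = 67.5820.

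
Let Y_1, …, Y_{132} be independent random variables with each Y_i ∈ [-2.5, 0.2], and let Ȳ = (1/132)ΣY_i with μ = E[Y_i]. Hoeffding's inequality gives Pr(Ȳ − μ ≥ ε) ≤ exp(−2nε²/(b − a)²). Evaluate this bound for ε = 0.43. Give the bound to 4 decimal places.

Exponent: 2nε²/(b − a)² = 2·132·0.43² / 2.7² = 6.69597.
Bound = exp(−6.69597) = 0.00124.

0.0012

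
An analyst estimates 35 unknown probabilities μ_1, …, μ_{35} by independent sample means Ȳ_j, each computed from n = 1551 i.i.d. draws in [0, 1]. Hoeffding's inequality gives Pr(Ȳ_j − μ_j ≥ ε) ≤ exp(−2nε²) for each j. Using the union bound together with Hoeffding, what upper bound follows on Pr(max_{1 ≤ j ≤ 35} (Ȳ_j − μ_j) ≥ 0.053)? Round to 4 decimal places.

Per-experiment Hoeffding bound: exp(−2·1551·0.053²) = exp(−8.71352) = 0.00016435.
Union bound over 35 events: 35·0.00016435 = 0.00575.

0.0058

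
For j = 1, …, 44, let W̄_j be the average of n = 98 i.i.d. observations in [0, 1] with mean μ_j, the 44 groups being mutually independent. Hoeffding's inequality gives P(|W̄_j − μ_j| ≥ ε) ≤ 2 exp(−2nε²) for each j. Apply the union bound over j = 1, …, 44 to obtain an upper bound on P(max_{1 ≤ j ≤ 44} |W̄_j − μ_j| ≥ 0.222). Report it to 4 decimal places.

0.0056

Per-experiment Hoeffding bound: 2·exp(−2·98·0.222²) = 2·exp(−9.65966) = 0.00012761.
Union bound over 44 events: 44·0.00012761 = 0.00561.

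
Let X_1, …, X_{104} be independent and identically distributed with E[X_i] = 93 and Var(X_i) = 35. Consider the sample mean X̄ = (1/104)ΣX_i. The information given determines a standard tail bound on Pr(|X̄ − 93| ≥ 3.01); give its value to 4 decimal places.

With mean and variance of each term known, Chebyshev's inequality bounds the deviation of the sum (or sample mean).
Var(X̄) = Var(X_i)/n = 35/104 = 0.33654.
Chebyshev: Pr(|X̄ − 93| ≥ 3.01) ≤ Var(X̄)/(3.01)² = 35/(104·3.01²) = 0.0371.

0.0371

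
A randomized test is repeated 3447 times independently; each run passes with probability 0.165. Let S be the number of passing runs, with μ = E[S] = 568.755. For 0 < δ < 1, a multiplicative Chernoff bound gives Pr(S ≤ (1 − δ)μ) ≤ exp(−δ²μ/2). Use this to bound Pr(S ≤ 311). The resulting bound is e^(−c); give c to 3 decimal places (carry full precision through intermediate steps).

Write 311 = (1 − δ)μ, so δ = 1 − 311/568.755 = 0.4531916…
Then the exponent is δ²μ/2 = (μ − 311)²/(2μ) = 58.406203.

58.406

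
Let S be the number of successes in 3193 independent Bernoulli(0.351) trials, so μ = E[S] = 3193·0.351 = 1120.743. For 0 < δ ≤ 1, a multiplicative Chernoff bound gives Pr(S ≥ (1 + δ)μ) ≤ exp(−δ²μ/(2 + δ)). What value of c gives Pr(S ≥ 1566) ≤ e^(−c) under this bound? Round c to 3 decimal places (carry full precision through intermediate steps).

Write 1566 = (1 + δ)μ, so δ = 1566/1120.743 − 1 = 0.3972873…
Then the exponent is δ²μ/(2 + δ) = (1566 − μ)² / (μ·(2 + δ)) = 73.789639.

73.790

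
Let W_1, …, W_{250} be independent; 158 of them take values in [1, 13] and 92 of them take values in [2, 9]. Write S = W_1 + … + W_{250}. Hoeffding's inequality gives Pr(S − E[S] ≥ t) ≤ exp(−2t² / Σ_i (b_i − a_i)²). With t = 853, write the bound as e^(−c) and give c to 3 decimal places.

53.383

Σ(b_i − a_i)² = 158·12² + 92·7² = 27260.
c = 2t² / 27260 = 2·853² / 27260 = 53.3829.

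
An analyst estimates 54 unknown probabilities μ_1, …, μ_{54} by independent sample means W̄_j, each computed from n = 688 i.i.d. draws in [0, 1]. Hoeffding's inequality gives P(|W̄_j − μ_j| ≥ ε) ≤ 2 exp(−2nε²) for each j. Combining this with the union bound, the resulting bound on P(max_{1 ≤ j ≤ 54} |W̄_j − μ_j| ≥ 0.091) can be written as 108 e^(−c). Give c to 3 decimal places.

Union bound over the 54 events: P(max_{1 ≤ j ≤ 54} |W̄_j − μ_j| ≥ 0.091) ≤ 54·2·exp(−2nε²) = 108 exp(−2·688·0.091²).
So c = 2·688·0.091² = 11.3947.

11.395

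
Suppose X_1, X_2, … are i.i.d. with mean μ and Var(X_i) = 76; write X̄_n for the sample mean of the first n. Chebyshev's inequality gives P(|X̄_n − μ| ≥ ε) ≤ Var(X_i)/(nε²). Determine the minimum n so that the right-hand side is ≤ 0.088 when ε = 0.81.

Require 76/(n·0.81²) ≤ 0.088, i.e. n ≥ 76/(0.088·0.81²) = 1316.318.
The smallest integer n is 1317.

1317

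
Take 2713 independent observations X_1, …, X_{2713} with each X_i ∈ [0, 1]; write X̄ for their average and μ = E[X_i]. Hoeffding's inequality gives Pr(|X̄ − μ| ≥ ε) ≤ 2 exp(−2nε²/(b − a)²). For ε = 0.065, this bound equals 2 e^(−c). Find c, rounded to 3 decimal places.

c = 2nε²/(b − a)² = 2·2713·0.065² / 1² = 22.9248.

22.925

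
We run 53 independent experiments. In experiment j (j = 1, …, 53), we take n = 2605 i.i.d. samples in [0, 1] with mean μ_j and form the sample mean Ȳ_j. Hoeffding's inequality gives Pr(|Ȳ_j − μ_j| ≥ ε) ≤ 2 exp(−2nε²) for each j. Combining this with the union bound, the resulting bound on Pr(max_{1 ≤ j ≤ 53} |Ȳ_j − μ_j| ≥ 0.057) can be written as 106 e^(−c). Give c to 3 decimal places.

16.927

Union bound over the 53 events: Pr(max_{1 ≤ j ≤ 53} |Ȳ_j − μ_j| ≥ 0.057) ≤ 53·2·exp(−2nε²) = 106 exp(−2·2605·0.057²).
So c = 2·2605·0.057² = 16.9273.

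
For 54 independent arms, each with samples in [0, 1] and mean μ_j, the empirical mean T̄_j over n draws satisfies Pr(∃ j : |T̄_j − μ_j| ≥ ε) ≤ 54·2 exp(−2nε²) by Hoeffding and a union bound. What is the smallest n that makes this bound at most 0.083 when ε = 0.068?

776

Need 2·54·exp(−2nε²) ≤ 0.083, i.e. exp(−2nε²) ≤ 0.083/108.
So 2nε² ≥ ln(108/0.083) = 7.171046.
Hence n ≥ 7.171046/(2·0.068²) = 775.416.
The smallest integer n is 776.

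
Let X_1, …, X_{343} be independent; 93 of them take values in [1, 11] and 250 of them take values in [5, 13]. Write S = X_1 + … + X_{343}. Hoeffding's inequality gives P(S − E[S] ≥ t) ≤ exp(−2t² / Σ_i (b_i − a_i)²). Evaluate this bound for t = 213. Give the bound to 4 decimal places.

Σ(b_i − a_i)² = 93·10² + 250·8² = 25300.
Exponent = 2·213² / 25300 = 3.58648.
Bound = exp(−3.58648) = 0.02770.

0.0277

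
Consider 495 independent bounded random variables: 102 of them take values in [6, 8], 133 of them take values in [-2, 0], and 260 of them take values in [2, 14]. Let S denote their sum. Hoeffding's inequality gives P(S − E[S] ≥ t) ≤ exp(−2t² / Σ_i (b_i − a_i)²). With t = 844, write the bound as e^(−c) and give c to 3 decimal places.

Σ(b_i − a_i)² = 102·2² + 133·2² + 260·12² = 38380.
c = 2t² / 38380 = 2·844² / 38380 = 37.1202.

37.120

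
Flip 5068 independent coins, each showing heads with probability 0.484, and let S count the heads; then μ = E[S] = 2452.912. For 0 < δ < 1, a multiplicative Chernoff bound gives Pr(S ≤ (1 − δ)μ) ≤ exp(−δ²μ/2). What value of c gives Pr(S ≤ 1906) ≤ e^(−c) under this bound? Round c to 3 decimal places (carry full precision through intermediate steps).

Write 1906 = (1 − δ)μ, so δ = 1 − 1906/2452.912 = 0.2229644…
Then the exponent is δ²μ/2 = (μ − 1906)²/(2μ) = 60.970947.

60.971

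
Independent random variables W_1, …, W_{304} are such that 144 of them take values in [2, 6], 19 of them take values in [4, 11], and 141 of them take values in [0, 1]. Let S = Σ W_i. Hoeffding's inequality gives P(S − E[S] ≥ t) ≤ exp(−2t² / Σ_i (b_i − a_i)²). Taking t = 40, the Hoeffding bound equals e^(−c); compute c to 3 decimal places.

0.948

Σ(b_i − a_i)² = 144·4² + 19·7² + 141·1² = 3376.
c = 2t² / 3376 = 2·40² / 3376 = 0.9479.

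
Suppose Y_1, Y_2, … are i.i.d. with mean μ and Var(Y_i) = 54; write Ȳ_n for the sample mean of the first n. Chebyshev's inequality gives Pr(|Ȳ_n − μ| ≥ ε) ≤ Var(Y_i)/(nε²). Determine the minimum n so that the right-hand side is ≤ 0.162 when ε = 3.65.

Require 54/(n·3.65²) ≤ 0.162, i.e. n ≥ 54/(0.162·3.65²) = 25.020.
The smallest integer n is 26.

26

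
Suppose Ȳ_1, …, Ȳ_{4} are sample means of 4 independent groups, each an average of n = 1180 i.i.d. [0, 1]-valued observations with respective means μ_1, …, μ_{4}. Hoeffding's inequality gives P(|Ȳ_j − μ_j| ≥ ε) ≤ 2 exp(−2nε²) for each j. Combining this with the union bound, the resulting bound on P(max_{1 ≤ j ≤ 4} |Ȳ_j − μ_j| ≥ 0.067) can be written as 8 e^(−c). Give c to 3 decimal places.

10.594

Union bound over the 4 events: P(max_{1 ≤ j ≤ 4} |Ȳ_j − μ_j| ≥ 0.067) ≤ 4·2·exp(−2nε²) = 8 exp(−2·1180·0.067²).
So c = 2·1180·0.067² = 10.5940.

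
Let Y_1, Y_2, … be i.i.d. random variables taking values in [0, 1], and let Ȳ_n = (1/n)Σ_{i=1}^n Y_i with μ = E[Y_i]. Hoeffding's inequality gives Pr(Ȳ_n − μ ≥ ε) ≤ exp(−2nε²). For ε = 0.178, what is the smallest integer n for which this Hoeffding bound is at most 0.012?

Require exp(−2nε²) ≤ 0.012, i.e. 2nε² ≥ ln(1/0.012) = 4.422849.
So n ≥ 4.422849 / (2·0.178²) = 69.796.
The smallest integer n is 70.

70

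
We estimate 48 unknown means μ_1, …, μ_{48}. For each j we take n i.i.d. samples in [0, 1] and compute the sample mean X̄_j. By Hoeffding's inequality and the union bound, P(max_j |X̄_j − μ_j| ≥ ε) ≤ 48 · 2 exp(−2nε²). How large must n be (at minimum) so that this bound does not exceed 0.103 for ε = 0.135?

Need 2·48·exp(−2nε²) ≤ 0.103, i.e. exp(−2nε²) ≤ 0.103/96.
So 2nε² ≥ ln(96/0.103) = 6.837374.
Hence n ≥ 6.837374/(2·0.135²) = 187.582.
The smallest integer n is 188.

188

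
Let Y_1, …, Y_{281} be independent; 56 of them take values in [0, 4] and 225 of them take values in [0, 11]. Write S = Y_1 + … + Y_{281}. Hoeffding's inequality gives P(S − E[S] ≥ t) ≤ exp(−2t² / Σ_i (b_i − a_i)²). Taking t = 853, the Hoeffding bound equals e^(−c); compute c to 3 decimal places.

51.748

Σ(b_i − a_i)² = 56·4² + 225·11² = 28121.
c = 2t² / 28121 = 2·853² / 28121 = 51.7484.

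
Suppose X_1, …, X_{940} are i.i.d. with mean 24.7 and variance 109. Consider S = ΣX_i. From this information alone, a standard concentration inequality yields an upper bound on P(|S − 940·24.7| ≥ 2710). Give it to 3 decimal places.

With mean and variance of each term known, Chebyshev's inequality bounds the deviation of the sum (or sample mean).
Var(S) = n·Var(X_i) = 940·109 = 102460.
Chebyshev: P(|S − 940·24.7| ≥ 2710) ≤ Var(S)/2710² = 102460/7344100 = 0.0140.

0.014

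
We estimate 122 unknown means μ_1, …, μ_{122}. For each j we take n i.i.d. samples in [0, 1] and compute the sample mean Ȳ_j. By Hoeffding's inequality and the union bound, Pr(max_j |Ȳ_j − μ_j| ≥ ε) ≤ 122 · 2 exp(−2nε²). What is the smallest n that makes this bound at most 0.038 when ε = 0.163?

Need 2·122·exp(−2nε²) ≤ 0.038, i.e. exp(−2nε²) ≤ 0.038/244.
So 2nε² ≥ ln(244/0.038) = 8.767337.
Hence n ≥ 8.767337/(2·0.163²) = 164.992.
The smallest integer n is 165.

165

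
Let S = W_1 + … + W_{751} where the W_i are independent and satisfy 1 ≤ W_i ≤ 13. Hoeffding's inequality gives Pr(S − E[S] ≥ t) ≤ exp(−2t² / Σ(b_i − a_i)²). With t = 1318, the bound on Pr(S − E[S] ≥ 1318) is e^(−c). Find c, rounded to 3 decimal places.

Σ(b_i − a_i)² = 751·(12)² = 108144.
c = 2t²/108144 = 2·1318²/108144 = 32.1261.

32.126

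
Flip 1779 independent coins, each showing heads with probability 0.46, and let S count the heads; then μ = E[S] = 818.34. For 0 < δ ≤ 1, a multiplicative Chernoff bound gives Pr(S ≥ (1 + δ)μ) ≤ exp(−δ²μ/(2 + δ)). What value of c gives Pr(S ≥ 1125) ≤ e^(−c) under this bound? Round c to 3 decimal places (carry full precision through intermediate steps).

Write 1125 = (1 + δ)μ, so δ = 1125/818.34 − 1 = 0.3747342…
Then the exponent is δ²μ/(2 + δ) = (1125 − μ)² / (μ·(2 + δ)) = 48.391098.

48.391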